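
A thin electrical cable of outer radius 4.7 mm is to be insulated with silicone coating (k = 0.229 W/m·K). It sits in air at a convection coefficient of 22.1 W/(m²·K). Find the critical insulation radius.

For a cylinder r_cr = k/h = 0.229/22.1
r_cr = 10.4 mm; since the bare radius (4.7 mm) is below r_cr, adding a thin layer of insulation will *increase* heat loss.

r_cr ≈ 10.4 mm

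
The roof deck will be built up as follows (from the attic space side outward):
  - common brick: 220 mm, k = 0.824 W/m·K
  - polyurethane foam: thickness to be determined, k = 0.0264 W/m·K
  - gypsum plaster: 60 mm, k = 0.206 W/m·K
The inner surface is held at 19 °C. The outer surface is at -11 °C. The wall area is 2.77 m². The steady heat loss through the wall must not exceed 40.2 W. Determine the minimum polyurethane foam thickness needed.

Treating each layer as a thermal resistance in series:
R_common brick = L/(kA) = 0.22/(0.824×2.77) = 0.09639 K/W
R_gypsum plaster = L/(kA) = 0.06/(0.206×2.77) = 0.1051 K/W
Sum of the known resistances R_other = 0.2015 K/W
Required total resistance R_tot = ΔT/Q_allow = 30/40.2 = 0.7463 K/W
R_polyurethane foam = R_tot − R_other = 0.5447 K/W
L = R·k·A = 0.5447×0.0264×2.77

L ≈ 39.8 mm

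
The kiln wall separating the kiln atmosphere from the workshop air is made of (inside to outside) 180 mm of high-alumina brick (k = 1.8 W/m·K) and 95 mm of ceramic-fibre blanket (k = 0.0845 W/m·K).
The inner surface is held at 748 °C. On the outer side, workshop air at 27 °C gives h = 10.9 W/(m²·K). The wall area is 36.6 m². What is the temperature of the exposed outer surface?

T ≈ 77.3 °C

Model the wall as resistances in series:
R_high-alumina brick = L/(kA) = 0.18/(1.8×36.6) = 0.002732 K/W
R_ceramic-fibre blanket = L/(kA) = 0.095/(0.0845×36.6) = 0.03072 K/W
R_outer film = 1/(h_o·A) = 1/(10.9×36.6) = 0.002507 K/W
R_total = 0.03596 K/W;  Q = ΔT/R_total = 721/0.03596 = 20050 W
T_interface = T_inner − Q·ΣR(inner→interface) = 748 − 20100×0.03345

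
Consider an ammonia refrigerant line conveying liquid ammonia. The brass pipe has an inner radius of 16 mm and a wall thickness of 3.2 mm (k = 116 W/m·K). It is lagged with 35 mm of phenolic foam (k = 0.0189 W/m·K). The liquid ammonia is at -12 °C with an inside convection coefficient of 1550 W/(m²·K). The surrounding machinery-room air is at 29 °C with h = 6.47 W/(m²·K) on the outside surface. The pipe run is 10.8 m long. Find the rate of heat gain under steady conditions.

Q ≈ 48.1 W

Cylindrical conduction, so R = ln(r₂/r₁)/(2πkL) per layer, in series:
R_inner film = 1/(h_i·2πr₁L) = 1/(1550×2π×0.016×10.8) = 5.942×10^-4 K/W
R_brass pipe wall = ln(19.2/16)/(2π×116×10.8) = 2.316×10^-5 K/W
R_phenolic foam = ln(54.2/19.2)/(2π×0.0189×10.8) = 0.8092 K/W
R_outer film = 1/(h_o·2πr_oL) = 1/(6.47×2π×0.0542×10.8) = 0.04202 K/W
R_total = 0.8518 K/W
Q = ΔT/R_total = 41/0.8518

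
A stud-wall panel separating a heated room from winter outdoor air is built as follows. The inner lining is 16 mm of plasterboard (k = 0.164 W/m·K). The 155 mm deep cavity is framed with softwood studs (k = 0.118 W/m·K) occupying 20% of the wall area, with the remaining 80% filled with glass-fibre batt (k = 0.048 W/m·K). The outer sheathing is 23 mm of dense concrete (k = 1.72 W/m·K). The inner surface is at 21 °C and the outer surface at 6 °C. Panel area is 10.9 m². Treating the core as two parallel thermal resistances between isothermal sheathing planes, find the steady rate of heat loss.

Sheathing layers in series; stud and cavity paths in parallel between them.
R_inner = 0.016/(0.164×10.9) = 0.008951 K/W
R_stud  = 0.155/(0.118×0.2×10.9) = 0.6026 K/W
R_cav   = 0.155/(0.048×0.8×10.9) = 0.3703 K/W
1/R_core = 1/R_stud + 1/R_cav → R_core = 0.2294 K/W
R_outer = 0.023/(1.72×10.9) = 0.001227 K/W
R_total = 0.2395 K/W
Q = ΔT/R_total = 15/0.2395

Q ≈ 62.6 W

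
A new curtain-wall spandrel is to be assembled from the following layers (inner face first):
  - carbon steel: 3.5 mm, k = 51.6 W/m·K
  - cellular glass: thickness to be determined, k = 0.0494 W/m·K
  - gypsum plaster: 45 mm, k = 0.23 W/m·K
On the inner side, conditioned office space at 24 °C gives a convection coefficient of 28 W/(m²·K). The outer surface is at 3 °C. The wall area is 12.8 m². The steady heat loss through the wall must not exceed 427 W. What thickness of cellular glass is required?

Thermal resistances in series:
R_inner film = 1/(h_i·A) = 1/(28×12.8) = 0.00279 K/W
R_carbon steel = L/(kA) = 0.0035/(51.6×12.8) = 5.299×10^-6 K/W
R_gypsum plaster = L/(kA) = 0.045/(0.23×12.8) = 0.01529 K/W
Sum of the known resistances R_other = 0.01808 K/W
Required total resistance R_tot = ΔT/Q_allow = 21/427 = 0.04918 K/W
R_cellular glass = R_tot − R_other = 0.0311 K/W
L = R·k·A = 0.0311×0.0494×12.8

L ≈ 19.7 mm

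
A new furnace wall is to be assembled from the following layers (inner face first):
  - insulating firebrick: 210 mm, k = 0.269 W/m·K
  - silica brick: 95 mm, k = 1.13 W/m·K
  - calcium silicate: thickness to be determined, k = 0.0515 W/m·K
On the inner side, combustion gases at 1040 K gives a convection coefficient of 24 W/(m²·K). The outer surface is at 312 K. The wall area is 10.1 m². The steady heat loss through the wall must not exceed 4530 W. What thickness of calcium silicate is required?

L ≈ 36.9 mm

Series thermal resistances:
R_inner film = 1/(h_i·A) = 1/(24×10.1) = 0.004125 K/W
R_insulating firebrick = L/(kA) = 0.21/(0.269×10.1) = 0.07729 K/W
R_silica brick = L/(kA) = 0.095/(1.13×10.1) = 0.008324 K/W
Sum of the known resistances R_other = 0.08974 K/W
Required total resistance R_tot = ΔT/Q_allow = 728/4530 = 0.1607 K/W
R_calcium silicate = R_tot − R_other = 0.07096 K/W
L = R·k·A = 0.07096×0.0515×10.1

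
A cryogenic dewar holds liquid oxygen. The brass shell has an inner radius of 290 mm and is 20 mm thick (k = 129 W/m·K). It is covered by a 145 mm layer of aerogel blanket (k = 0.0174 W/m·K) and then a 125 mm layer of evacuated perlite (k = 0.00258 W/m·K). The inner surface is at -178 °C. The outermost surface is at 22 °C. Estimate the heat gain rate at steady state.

Q ≈ 10.4 W

Radial (spherical) resistances in series:
R_brass shell = (1/0.29 − 1/0.31)/(4π×129) = 1.372×10^-4 K/W
R_aerogel blanket = (1/0.31 − 1/0.455)/(4π×0.0174) = 4.701 K/W
R_evacuated perlite = (1/0.455 − 1/0.58)/(4π×0.00258) = 14.61 K/W
R_total = 19.31 K/W
Q = ΔT/R_total = 200/19.31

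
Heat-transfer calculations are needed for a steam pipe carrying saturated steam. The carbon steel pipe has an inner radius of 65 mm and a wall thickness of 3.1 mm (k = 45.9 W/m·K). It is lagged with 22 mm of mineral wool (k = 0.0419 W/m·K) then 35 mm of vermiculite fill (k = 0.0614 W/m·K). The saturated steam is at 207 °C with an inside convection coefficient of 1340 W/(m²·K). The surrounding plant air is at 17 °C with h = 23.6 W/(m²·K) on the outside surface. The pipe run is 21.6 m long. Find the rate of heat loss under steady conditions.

Q ≈ 2080 W

Per-layer cylindrical resistances, series-summed:
R_inner film = 1/(h_i·2πr₁L) = 1/(1340×2π×0.065×21.6) = 8.46×10^-5 K/W
R_carbon steel pipe wall = ln(68.1/65)/(2π×45.9×21.6) = 7.479×10^-6 K/W
R_mineral wool = ln(90.1/68.1)/(2π×0.0419×21.6) = 0.04923 K/W
R_vermiculite fill = ln(125.1/90.1)/(2π×0.0614×21.6) = 0.03938 K/W
R_outer film = 1/(h_o·2πr_oL) = 1/(23.6×2π×0.1251×21.6) = 0.002496 K/W
R_total = 0.0912 K/W
Q = ΔT/R_total = 190/0.0912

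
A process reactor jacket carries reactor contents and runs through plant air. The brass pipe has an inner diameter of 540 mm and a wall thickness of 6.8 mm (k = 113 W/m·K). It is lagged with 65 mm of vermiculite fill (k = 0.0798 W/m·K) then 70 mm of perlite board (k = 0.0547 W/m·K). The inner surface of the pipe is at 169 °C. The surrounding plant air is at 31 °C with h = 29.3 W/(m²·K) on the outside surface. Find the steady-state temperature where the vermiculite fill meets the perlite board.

T ≈ 110 °C

Cylindrical conduction, so R = ln(r₂/r₁)/(2πkL) per layer, in series:
R_brass pipe wall = ln(276.8/270)/(2π×113×1) = 3.503×10^-5 K/W
R_vermiculite fill = ln(341.8/276.8)/(2π×0.0798×1) = 0.4207 K/W
R_perlite board = ln(411.8/341.8)/(2π×0.0547×1) = 0.5421 K/W
R_outer film = 1/(h_o·2πr_oL) = 1/(29.3×2π×0.4118×1) = 0.01319 K/W
R_total = 0.976 K/W
Q = ΔT/R_total = 138/0.976
Q = 141 W/m
T_interface = T_inner − Q·ΣR(inner→interface) = 169 − 141×0.4207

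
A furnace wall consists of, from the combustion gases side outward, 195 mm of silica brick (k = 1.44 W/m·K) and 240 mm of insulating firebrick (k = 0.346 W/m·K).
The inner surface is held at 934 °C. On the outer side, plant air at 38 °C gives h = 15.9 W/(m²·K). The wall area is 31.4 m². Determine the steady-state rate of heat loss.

Q ≈ 31500 W

Thermal resistances in series:
R_silica brick = L/(kA) = 0.195/(1.44×31.4) = 0.004313 K/W
R_insulating firebrick = L/(kA) = 0.24/(0.346×31.4) = 0.02209 K/W
R_outer film = 1/(h_o·A) = 1/(15.9×31.4) = 0.002003 K/W
R_total = 0.02841 K/W
Q = ΔT / R_total = 896 / 0.02841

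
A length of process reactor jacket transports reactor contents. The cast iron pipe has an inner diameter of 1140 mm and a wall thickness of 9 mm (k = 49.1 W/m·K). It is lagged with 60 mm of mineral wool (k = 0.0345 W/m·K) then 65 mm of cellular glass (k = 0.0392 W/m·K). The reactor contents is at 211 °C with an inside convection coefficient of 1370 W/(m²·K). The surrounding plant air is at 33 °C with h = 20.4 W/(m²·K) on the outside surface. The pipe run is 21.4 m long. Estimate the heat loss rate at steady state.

Cylindrical conduction, so R = ln(r₂/r₁)/(2πkL) per layer, in series:
R_inner film = 1/(h_i·2πr₁L) = 1/(1370×2π×0.57×21.4) = 9.524×10^-6 K/W
R_cast iron pipe wall = ln(579/570)/(2π×49.1×21.4) = 2.373×10^-6 K/W
R_mineral wool = ln(639/579)/(2π×0.0345×21.4) = 0.02126 K/W
R_cellular glass = ln(704/639)/(2π×0.0392×21.4) = 0.01838 K/W
R_outer film = 1/(h_o·2πr_oL) = 1/(20.4×2π×0.704×21.4) = 5.178×10^-4 K/W
R_total = 0.04016 K/W
Q = ΔT/R_total = 178/0.04016

Q ≈ 4430 W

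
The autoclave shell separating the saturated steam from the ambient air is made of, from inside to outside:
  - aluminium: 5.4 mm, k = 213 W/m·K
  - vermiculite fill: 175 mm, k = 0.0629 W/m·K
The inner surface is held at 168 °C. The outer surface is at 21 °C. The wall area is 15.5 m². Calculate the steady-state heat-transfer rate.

Q ≈ 819 W

Thermal resistances in series:
R_aluminium = L/(kA) = 0.0054/(213×15.5) = 1.636×10^-6 K/W
R_vermiculite fill = L/(kA) = 0.175/(0.0629×15.5) = 0.1795 K/W
R_total = 0.1795 K/W
Q = ΔT / R_total = 147 / 0.1795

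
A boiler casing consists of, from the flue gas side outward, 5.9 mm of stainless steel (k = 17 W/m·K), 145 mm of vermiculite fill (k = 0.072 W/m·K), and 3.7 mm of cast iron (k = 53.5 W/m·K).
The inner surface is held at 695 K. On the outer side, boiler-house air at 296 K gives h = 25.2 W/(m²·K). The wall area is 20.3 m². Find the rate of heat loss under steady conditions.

Thermal resistances in series:
R_stainless steel = L/(kA) = 0.0059/(17×20.3) = 1.71×10^-5 K/W
R_vermiculite fill = L/(kA) = 0.145/(0.072×20.3) = 0.09921 K/W
R_cast iron = L/(kA) = 0.0037/(53.5×20.3) = 3.407×10^-6 K/W
R_outer film = 1/(h_o·A) = 1/(25.2×20.3) = 0.001955 K/W
R_total = 0.1012 K/W
Q = ΔT / R_total = 399 / 0.1012

Q ≈ 3940 W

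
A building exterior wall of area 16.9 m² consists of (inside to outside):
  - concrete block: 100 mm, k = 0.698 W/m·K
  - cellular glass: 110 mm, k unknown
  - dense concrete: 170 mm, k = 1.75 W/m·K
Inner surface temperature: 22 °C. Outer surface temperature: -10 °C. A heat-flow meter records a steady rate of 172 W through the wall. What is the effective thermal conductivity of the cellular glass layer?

Thermal resistances in series:
R_concrete block = L/(kA) = 0.1/(0.698×16.9) = 0.008477 K/W
R_dense concrete = L/(kA) = 0.17/(1.75×16.9) = 0.005748 K/W
Sum of known resistances R_other = 0.01423 K/W
Total R = ΔT/Q = 32/172 = 0.186 K/W
R_cellular glass = R_total − R_other = 0.1718 K/W
k = L/(R·A) = 0.11/(0.1718×16.9)

k ≈ 0.0379 W/(m·K)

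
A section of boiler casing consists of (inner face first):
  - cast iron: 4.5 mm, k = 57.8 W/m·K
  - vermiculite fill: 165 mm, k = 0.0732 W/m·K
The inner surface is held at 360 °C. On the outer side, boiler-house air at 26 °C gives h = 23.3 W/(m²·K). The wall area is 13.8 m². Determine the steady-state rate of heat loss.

Treating each layer as a thermal resistance in series:
R_cast iron = L/(kA) = 0.0045/(57.8×13.8) = 5.642×10^-6 K/W
R_vermiculite fill = L/(kA) = 0.165/(0.0732×13.8) = 0.1633 K/W
R_outer film = 1/(h_o·A) = 1/(23.3×13.8) = 0.00311 K/W
R_total = 0.1665 K/W
Q = ΔT / R_total = 334 / 0.1665

Q ≈ 2010 W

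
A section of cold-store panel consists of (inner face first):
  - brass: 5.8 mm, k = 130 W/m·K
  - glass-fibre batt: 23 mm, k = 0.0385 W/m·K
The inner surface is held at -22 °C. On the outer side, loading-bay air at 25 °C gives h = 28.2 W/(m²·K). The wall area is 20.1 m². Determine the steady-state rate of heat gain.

Q ≈ 1490 W

Model the wall as resistances in series:
R_brass = L/(kA) = 0.0058/(130×20.1) = 2.22×10^-6 K/W
R_glass-fibre batt = L/(kA) = 0.023/(0.0385×20.1) = 0.02972 K/W
R_outer film = 1/(h_o·A) = 1/(28.2×20.1) = 0.001764 K/W
R_total = 0.03149 K/W
Q = ΔT / R_total = 47 / 0.03149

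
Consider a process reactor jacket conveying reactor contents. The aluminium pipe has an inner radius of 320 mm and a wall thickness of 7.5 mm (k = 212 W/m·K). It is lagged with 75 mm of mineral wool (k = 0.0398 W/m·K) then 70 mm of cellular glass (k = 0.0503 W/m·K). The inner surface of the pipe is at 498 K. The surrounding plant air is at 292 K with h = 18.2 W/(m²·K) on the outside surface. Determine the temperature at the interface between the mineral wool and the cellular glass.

T ≈ 372 K

Radial resistances (cylindrical: R_cond = ln(r_o/r_i)/(2πkL), R_conv = 1/(h·2πrL)):
R_aluminium pipe wall = ln(327.5/320)/(2π×212×1) = 1.739×10^-5 K/W
R_mineral wool = ln(402.5/327.5)/(2π×0.0398×1) = 0.8246 K/W
R_cellular glass = ln(472.5/402.5)/(2π×0.0503×1) = 0.5073 K/W
R_outer film = 1/(h_o·2πr_oL) = 1/(18.2×2π×0.4725×1) = 0.01851 K/W
R_total = 1.35 K/W
Q = ΔT/R_total = 206/1.35
Q = 153 W/m
T_interface = T_inner − Q·ΣR(inner→interface) = 498 − 153×0.8246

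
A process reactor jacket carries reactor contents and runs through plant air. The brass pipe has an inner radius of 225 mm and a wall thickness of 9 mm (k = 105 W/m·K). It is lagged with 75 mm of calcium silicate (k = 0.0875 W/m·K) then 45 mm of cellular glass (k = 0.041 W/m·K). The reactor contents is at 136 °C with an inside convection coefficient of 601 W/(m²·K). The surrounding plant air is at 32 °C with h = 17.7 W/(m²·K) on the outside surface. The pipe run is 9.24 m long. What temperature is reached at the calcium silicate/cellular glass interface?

Treating each annulus and film as a series resistance:
R_inner film = 1/(h_i·2πr₁L) = 1/(601×2π×0.225×9.24) = 1.274×10^-4 K/W
R_brass pipe wall = ln(234/225)/(2π×105×9.24) = 6.434×10^-6 K/W
R_calcium silicate = ln(309/234)/(2π×0.0875×9.24) = 0.05473 K/W
R_cellular glass = ln(354/309)/(2π×0.041×9.24) = 0.05712 K/W
R_outer film = 1/(h_o·2πr_oL) = 1/(17.7×2π×0.354×9.24) = 0.002749 K/W
R_total = 0.1147 K/W
Q = ΔT/R_total = 104/0.1147
Q = 906 W
T_interface = T_inner − Q·ΣR(inner→interface) = 136 − 906×0.05486

T ≈ 86.3 °C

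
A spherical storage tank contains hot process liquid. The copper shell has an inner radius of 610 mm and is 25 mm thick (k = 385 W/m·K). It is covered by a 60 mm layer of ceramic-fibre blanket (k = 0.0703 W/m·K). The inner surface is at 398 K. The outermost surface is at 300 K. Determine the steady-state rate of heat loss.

Q ≈ 637 W

Spherical conduction: R = (1/r_in − 1/r_out)/(4πk) per layer; series-sum.
R_copper shell = (1/0.61 − 1/0.635)/(4π×385) = 1.334×10^-5 K/W
R_ceramic-fibre blanket = (1/0.635 − 1/0.695)/(4π×0.0703) = 0.1539 K/W
R_total = 0.1539 K/W
Q = ΔT/R_total = 98/0.1539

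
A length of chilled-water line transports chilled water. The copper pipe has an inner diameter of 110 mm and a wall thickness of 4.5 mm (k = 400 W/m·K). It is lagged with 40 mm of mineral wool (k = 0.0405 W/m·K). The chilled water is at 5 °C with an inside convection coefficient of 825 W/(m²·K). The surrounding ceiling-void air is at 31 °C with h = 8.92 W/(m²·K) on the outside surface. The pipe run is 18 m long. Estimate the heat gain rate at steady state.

Cylindrical conduction, so R = ln(r₂/r₁)/(2πkL) per layer, in series:
R_inner film = 1/(h_i·2πr₁L) = 1/(825×2π×0.055×18) = 1.949×10^-4 K/W
R_copper pipe wall = ln(59.5/55)/(2π×400×18) = 1.738×10^-6 K/W
R_mineral wool = ln(99.5/59.5)/(2π×0.0405×18) = 0.1123 K/W
R_outer film = 1/(h_o·2πr_oL) = 1/(8.92×2π×0.0995×18) = 0.009962 K/W
R_total = 0.1224 K/W
Q = ΔT/R_total = 26/0.1224

Q ≈ 212 W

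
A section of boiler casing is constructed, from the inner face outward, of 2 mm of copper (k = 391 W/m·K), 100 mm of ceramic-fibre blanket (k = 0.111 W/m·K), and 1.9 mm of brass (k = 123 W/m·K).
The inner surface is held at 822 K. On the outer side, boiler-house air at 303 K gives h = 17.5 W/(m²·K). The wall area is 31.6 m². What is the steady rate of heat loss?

Q ≈ 17100 W

Treating each layer as a thermal resistance in series:
R_copper = L/(kA) = 0.002/(391×31.6) = 1.619×10^-7 K/W
R_ceramic-fibre blanket = L/(kA) = 0.1/(0.111×31.6) = 0.02851 K/W
R_brass = L/(kA) = 0.0019/(123×31.6) = 4.888×10^-7 K/W
R_outer film = 1/(h_o·A) = 1/(17.5×31.6) = 0.001808 K/W
R_total = 0.03032 K/W
Q = ΔT / R_total = 519 / 0.03032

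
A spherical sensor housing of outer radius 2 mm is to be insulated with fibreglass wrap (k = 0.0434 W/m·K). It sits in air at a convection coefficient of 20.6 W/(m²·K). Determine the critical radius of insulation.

r_cr ≈ 4.21 mm

For a sphere r_cr = 2k/h = 2×0.0434/20.6
r_cr = 4.21 mm; since the bare radius (2 mm) is below r_cr, adding a thin layer of insulation will *increase* heat loss.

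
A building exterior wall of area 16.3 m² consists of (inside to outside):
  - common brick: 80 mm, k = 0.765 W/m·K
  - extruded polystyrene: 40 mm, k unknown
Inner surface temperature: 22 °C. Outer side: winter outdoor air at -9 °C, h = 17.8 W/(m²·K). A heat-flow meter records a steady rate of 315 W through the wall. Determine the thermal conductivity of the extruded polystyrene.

k ≈ 0.0277 W/(m·K)

Series thermal resistances:
R_common brick = L/(kA) = 0.08/(0.765×16.3) = 0.006416 K/W
R_outer film = 1/(h_o·A) = 1/(17.8×16.3) = 0.003447 K/W
Sum of known resistances R_other = 0.009862 K/W
Total R = ΔT/Q = 31/315 = 0.09841 K/W
R_extruded polystyrene = R_total − R_other = 0.08855 K/W
k = L/(R·A) = 0.04/(0.08855×16.3)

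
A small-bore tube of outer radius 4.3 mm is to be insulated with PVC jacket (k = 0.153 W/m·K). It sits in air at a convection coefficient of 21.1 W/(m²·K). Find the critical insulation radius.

r_cr ≈ 7.25 mm

For a cylinder r_cr = k/h = 0.153/21.1
r_cr = 7.25 mm; since the bare radius (4.3 mm) is below r_cr, adding a thin layer of insulation will *increase* heat loss.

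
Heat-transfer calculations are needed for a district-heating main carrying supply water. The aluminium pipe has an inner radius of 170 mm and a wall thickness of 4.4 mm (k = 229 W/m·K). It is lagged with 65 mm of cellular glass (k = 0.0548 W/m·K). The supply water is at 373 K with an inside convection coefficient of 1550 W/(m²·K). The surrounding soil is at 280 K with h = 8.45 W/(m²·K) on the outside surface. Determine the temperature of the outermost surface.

T ≈ 287 K

For a radial system each layer contributes R = ln(r_out/r_in)/(2πkL); films add R = 1/(hA).
R_inner film = 1/(h_i·2πr₁L) = 1/(1550×2π×0.17×1) = 6.04×10^-4 K/W
R_aluminium pipe wall = ln(174.4/170)/(2π×229×1) = 1.776×10^-5 K/W
R_cellular glass = ln(239.4/174.4)/(2π×0.0548×1) = 0.92 K/W
R_outer film = 1/(h_o·2πr_oL) = 1/(8.45×2π×0.2394×1) = 0.07868 K/W
R_total = 0.9993 K/W
Q = ΔT/R_total = 93/0.9993
Q = 93.1 W/m
T_interface = T_inner − Q·ΣR(inner→interface) = 373 − 93.1×0.9207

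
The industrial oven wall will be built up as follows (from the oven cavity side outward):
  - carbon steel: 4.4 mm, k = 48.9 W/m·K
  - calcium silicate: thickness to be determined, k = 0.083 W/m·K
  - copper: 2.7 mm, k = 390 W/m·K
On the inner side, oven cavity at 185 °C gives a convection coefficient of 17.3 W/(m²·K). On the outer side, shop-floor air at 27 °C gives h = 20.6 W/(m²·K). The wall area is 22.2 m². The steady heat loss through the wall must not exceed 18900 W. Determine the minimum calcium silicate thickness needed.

Model the wall as resistances in series:
R_inner film = 1/(h_i·A) = 1/(17.3×22.2) = 0.002604 K/W
R_carbon steel = L/(kA) = 0.0044/(48.9×22.2) = 4.053×10^-6 K/W
R_copper = L/(kA) = 0.0027/(390×22.2) = 3.119×10^-7 K/W
R_outer film = 1/(h_o·A) = 1/(20.6×22.2) = 0.002187 K/W
Sum of the known resistances R_other = 0.004795 K/W
Required total resistance R_tot = ΔT/Q_allow = 158/18900 = 0.00836 K/W
R_calcium silicate = R_tot − R_other = 0.003565 K/W
L = R·k·A = 0.003565×0.083×22.2

L ≈ 6.57 mm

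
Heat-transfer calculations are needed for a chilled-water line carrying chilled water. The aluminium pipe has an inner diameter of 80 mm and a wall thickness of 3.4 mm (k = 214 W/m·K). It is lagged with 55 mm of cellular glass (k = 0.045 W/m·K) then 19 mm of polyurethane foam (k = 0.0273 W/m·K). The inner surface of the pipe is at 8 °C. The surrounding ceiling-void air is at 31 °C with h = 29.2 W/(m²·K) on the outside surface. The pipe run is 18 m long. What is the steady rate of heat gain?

Per-layer cylindrical resistances, series-summed:
R_aluminium pipe wall = ln(43.4/40)/(2π×214×18) = 3.371×10^-6 K/W
R_cellular glass = ln(98.4/43.4)/(2π×0.045×18) = 0.1608 K/W
R_polyurethane foam = ln(117.4/98.4)/(2π×0.0273×18) = 0.05718 K/W
R_outer film = 1/(h_o·2πr_oL) = 1/(29.2×2π×0.1174×18) = 0.002579 K/W
R_total = 0.2206 K/W
Q = ΔT/R_total = 23/0.2206

Q ≈ 104 W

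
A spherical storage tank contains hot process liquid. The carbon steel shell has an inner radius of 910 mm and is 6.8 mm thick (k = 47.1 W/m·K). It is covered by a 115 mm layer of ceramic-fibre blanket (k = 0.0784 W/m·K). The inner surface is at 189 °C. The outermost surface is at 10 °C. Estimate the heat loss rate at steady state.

Each spherical layer contributes R = (1/r_i − 1/r_o)/(4πk):
R_carbon steel shell = (1/0.91 − 1/0.9168)/(4π×47.1) = 1.377×10^-5 K/W
R_ceramic-fibre blanket = (1/0.9168 − 1/1.0318)/(4π×0.0784) = 0.1234 K/W
R_total = 0.1234 K/W
Q = ΔT/R_total = 179/0.1234

Q ≈ 1450 W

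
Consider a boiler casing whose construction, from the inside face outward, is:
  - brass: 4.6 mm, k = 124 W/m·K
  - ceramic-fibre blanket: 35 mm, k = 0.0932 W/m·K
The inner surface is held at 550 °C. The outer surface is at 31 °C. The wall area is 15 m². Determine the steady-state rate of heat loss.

Series thermal resistances:
R_brass = L/(kA) = 0.0046/(124×15) = 2.473×10^-6 K/W
R_ceramic-fibre blanket = L/(kA) = 0.035/(0.0932×15) = 0.02504 K/W
R_total = 0.02504 K/W
Q = ΔT / R_total = 519 / 0.02504

Q ≈ 20700 W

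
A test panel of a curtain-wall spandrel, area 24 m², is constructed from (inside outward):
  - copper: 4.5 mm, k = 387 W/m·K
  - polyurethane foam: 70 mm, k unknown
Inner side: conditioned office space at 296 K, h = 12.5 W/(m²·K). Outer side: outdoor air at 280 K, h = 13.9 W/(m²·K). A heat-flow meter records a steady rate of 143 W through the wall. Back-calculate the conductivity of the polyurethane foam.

Using the resistance-network approach (series):
R_inner film = 1/(h_i·A) = 1/(12.5×24) = 0.003333 K/W
R_copper = L/(kA) = 0.0045/(387×24) = 4.845×10^-7 K/W
R_outer film = 1/(h_o·A) = 1/(13.9×24) = 0.002998 K/W
Sum of known resistances R_other = 0.006331 K/W
Total R = ΔT/Q = 16/143 = 0.1119 K/W
R_polyurethane foam = R_total − R_other = 0.1056 K/W
k = L/(R·A) = 0.07/(0.1056×24)

k ≈ 0.0276 W/(m·K)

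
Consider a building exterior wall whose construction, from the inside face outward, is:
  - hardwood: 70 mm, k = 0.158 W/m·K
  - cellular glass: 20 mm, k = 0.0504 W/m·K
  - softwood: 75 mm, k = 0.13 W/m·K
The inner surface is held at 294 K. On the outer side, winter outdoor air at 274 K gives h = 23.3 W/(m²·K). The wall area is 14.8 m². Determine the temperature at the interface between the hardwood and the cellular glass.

T ≈ 288 K

Series thermal resistances:
R_hardwood = L/(kA) = 0.07/(0.158×14.8) = 0.02993 K/W
R_cellular glass = L/(kA) = 0.02/(0.0504×14.8) = 0.02681 K/W
R_softwood = L/(kA) = 0.075/(0.13×14.8) = 0.03898 K/W
R_outer film = 1/(h_o·A) = 1/(23.3×14.8) = 0.0029 K/W
R_total = 0.09863 K/W;  Q = ΔT/R_total = 20/0.09863 = 202.8 W
T_interface = T_inner − Q·ΣR(inner→interface) = 294 − 203×0.02993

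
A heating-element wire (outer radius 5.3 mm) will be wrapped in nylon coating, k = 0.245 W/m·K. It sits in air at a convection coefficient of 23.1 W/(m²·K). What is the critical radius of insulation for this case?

For a cylinder r_cr = k/h = 0.245/23.1
r_cr = 10.6 mm; since the bare radius (5.3 mm) is below r_cr, adding a thin layer of insulation will *increase* heat loss.

r_cr ≈ 10.6 mm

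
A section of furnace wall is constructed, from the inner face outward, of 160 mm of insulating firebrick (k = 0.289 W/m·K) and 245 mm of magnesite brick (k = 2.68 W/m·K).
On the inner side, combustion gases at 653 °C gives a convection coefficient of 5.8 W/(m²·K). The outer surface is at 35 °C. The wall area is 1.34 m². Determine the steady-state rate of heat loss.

Q ≈ 1010 W

Treating each layer as a thermal resistance in series:
R_inner film = 1/(h_i·A) = 1/(5.8×1.34) = 0.1287 K/W
R_insulating firebrick = L/(kA) = 0.16/(0.289×1.34) = 0.4132 K/W
R_magnesite brick = L/(kA) = 0.245/(2.68×1.34) = 0.06822 K/W
R_total = 0.61 K/W
Q = ΔT / R_total = 618 / 0.61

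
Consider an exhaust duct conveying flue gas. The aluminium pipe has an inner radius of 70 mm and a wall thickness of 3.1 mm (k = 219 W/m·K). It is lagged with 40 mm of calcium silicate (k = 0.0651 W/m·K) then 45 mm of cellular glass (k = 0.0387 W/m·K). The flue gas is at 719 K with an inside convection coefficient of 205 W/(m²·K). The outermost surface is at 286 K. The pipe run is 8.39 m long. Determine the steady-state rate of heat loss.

Q ≈ 1480 W

Treating each annulus and film as a series resistance:
R_inner film = 1/(h_i·2πr₁L) = 1/(205×2π×0.07×8.39) = 0.001322 K/W
R_aluminium pipe wall = ln(73.1/70)/(2π×219×8.39) = 3.753×10^-6 K/W
R_calcium silicate = ln(113.1/73.1)/(2π×0.0651×8.39) = 0.1272 K/W
R_cellular glass = ln(158.1/113.1)/(2π×0.0387×8.39) = 0.1642 K/W
R_total = 0.2927 K/W
Q = ΔT/R_total = 433/0.2927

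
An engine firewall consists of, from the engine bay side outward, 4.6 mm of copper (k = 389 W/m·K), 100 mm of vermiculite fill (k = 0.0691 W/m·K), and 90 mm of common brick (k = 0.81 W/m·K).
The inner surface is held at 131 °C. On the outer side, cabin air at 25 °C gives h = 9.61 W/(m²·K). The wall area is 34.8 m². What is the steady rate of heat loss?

Q ≈ 2220 W

Treating each layer as a thermal resistance in series:
R_copper = L/(kA) = 0.0046/(389×34.8) = 3.398×10^-7 K/W
R_vermiculite fill = L/(kA) = 0.1/(0.0691×34.8) = 0.04159 K/W
R_common brick = L/(kA) = 0.09/(0.81×34.8) = 0.003193 K/W
R_outer film = 1/(h_o·A) = 1/(9.61×34.8) = 0.00299 K/W
R_total = 0.04777 K/W
Q = ΔT / R_total = 106 / 0.04777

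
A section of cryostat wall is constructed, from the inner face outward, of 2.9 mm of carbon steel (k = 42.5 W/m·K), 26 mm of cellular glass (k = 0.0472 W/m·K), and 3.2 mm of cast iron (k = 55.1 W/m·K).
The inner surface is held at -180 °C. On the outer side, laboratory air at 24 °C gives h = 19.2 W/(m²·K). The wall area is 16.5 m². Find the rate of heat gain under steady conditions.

Q ≈ 5580 W

Treating each layer as a thermal resistance in series:
R_carbon steel = L/(kA) = 0.0029/(42.5×16.5) = 4.135×10^-6 K/W
R_cellular glass = L/(kA) = 0.026/(0.0472×16.5) = 0.03338 K/W
R_cast iron = L/(kA) = 0.0032/(55.1×16.5) = 3.52×10^-6 K/W
R_outer film = 1/(h_o·A) = 1/(19.2×16.5) = 0.003157 K/W
R_total = 0.03655 K/W
Q = ΔT / R_total = 204 / 0.03655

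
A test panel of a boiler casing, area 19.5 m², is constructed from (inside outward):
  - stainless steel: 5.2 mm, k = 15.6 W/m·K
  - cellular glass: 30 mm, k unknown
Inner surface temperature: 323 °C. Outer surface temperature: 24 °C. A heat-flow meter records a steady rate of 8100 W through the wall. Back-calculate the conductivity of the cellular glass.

k ≈ 0.0417 W/(m·K)

Treating each layer as a thermal resistance in series:
R_stainless steel = L/(kA) = 0.0052/(15.6×19.5) = 1.709×10^-5 K/W
Sum of known resistances R_other = 1.709×10^-5 K/W
Total R = ΔT/Q = 299/8100 = 0.03691 K/W
R_cellular glass = R_total − R_other = 0.0369 K/W
k = L/(R·A) = 0.03/(0.0369×19.5)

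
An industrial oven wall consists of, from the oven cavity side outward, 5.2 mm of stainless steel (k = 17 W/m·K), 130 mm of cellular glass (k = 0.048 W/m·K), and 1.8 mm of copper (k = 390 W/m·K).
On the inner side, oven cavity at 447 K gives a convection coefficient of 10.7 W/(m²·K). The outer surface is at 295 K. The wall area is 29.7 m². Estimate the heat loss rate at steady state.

Q ≈ 1610 W

Using the resistance-network approach (series):
R_inner film = 1/(h_i·A) = 1/(10.7×29.7) = 0.003147 K/W
R_stainless steel = L/(kA) = 0.0052/(17×29.7) = 1.03×10^-5 K/W
R_cellular glass = L/(kA) = 0.13/(0.048×29.7) = 0.09119 K/W
R_copper = L/(kA) = 0.0018/(390×29.7) = 1.554×10^-7 K/W
R_total = 0.09435 K/W
Q = ΔT / R_total = 152 / 0.09435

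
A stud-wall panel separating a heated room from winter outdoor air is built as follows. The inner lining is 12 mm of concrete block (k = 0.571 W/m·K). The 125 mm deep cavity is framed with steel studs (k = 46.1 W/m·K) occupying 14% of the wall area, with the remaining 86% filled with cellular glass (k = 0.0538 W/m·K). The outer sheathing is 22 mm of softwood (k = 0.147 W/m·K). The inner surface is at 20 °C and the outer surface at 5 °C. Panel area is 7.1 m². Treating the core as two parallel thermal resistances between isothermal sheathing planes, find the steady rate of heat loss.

Q ≈ 561 W

Sheathing layers in series; stud and cavity paths in parallel between them.
R_inner = 0.012/(0.571×7.1) = 0.00296 K/W
R_stud  = 0.125/(46.1×0.14×7.1) = 0.002728 K/W
R_cav   = 0.125/(0.0538×0.86×7.1) = 0.3805 K/W
1/R_core = 1/R_stud + 1/R_cav → R_core = 0.002708 K/W
R_outer = 0.022/(0.147×7.1) = 0.02108 K/W
R_total = 0.02675 K/W
Q = ΔT/R_total = 15/0.02675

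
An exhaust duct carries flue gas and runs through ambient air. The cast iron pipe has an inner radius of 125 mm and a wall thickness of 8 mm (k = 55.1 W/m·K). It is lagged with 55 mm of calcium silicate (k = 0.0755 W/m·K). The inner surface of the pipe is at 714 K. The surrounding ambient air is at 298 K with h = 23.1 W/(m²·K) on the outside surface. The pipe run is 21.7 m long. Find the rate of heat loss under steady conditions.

Q ≈ 11800 W

Treating each annulus and film as a series resistance:
R_cast iron pipe wall = ln(133/125)/(2π×55.1×21.7) = 8.257×10^-6 K/W
R_calcium silicate = ln(188/133)/(2π×0.0755×21.7) = 0.03362 K/W
R_outer film = 1/(h_o·2πr_oL) = 1/(23.1×2π×0.188×21.7) = 0.001689 K/W
R_total = 0.03532 K/W
Q = ΔT/R_total = 416/0.03532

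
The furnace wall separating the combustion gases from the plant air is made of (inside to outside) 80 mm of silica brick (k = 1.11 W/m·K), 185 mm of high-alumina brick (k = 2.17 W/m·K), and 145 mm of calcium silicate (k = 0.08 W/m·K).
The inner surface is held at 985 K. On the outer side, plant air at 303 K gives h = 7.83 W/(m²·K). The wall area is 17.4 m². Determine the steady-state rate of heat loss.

Q ≈ 5660 W

Using the resistance-network approach (series):
R_silica brick = L/(kA) = 0.08/(1.11×17.4) = 0.004142 K/W
R_high-alumina brick = L/(kA) = 0.185/(2.17×17.4) = 0.0049 K/W
R_calcium silicate = L/(kA) = 0.145/(0.08×17.4) = 0.1042 K/W
R_outer film = 1/(h_o·A) = 1/(7.83×17.4) = 0.00734 K/W
R_total = 0.1205 K/W
Q = ΔT / R_total = 682 / 0.1205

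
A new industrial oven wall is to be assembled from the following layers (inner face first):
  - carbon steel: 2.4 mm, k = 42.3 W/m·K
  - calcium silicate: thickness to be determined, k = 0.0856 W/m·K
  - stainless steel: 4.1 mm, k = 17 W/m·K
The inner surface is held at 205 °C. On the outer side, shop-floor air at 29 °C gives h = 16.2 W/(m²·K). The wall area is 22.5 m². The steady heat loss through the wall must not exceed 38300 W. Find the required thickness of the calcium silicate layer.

Model the wall as resistances in series:
R_carbon steel = L/(kA) = 0.0024/(42.3×22.5) = 2.522×10^-6 K/W
R_stainless steel = L/(kA) = 0.0041/(17×22.5) = 1.072×10^-5 K/W
R_outer film = 1/(h_o·A) = 1/(16.2×22.5) = 0.002743 K/W
Sum of the known resistances R_other = 0.002757 K/W
Required total resistance R_tot = ΔT/Q_allow = 176/38300 = 0.004595 K/W
R_calcium silicate = R_tot − R_other = 0.001839 K/W
L = R·k·A = 0.001839×0.0856×22.5

L ≈ 3.54 mm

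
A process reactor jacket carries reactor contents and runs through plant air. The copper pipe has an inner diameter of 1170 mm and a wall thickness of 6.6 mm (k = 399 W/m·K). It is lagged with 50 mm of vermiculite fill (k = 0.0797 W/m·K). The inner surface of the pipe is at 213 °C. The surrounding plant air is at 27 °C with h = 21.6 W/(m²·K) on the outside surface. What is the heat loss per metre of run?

q′ ≈ 1070 W/m

Treating each annulus and film as a series resistance:
R_copper pipe wall = ln(591.6/585)/(2π×399×1) = 4.475×10^-6 K/W
R_vermiculite fill = ln(641.6/591.6)/(2π×0.0797×1) = 0.162 K/W
R_outer film = 1/(h_o·2πr_oL) = 1/(21.6×2π×0.6416×1) = 0.01148 K/W
R_total = 0.1735 K/W
Q = ΔT/R_total = 186/0.1735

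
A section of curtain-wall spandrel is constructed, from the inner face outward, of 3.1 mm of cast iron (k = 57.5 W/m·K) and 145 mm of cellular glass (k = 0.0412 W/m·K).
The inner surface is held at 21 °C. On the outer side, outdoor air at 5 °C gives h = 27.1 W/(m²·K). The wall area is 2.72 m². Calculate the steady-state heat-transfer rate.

Treating each layer as a thermal resistance in series:
R_cast iron = L/(kA) = 0.0031/(57.5×2.72) = 1.982×10^-5 K/W
R_cellular glass = L/(kA) = 0.145/(0.0412×2.72) = 1.294 K/W
R_outer film = 1/(h_o·A) = 1/(27.1×2.72) = 0.01357 K/W
R_total = 1.307 K/W
Q = ΔT / R_total = 16 / 1.307

Q ≈ 12.2 W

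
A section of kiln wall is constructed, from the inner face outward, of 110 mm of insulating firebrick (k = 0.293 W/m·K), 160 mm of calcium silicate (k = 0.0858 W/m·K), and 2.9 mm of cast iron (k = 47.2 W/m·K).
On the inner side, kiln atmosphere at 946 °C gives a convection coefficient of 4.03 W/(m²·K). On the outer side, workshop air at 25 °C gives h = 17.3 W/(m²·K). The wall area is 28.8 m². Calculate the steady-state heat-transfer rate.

Q ≈ 10400 W

Treating each layer as a thermal resistance in series:
R_inner film = 1/(h_i·A) = 1/(4.03×28.8) = 0.008616 K/W
R_insulating firebrick = L/(kA) = 0.11/(0.293×28.8) = 0.01304 K/W
R_calcium silicate = L/(kA) = 0.16/(0.0858×28.8) = 0.06475 K/W
R_cast iron = L/(kA) = 0.0029/(47.2×28.8) = 2.133×10^-6 K/W
R_outer film = 1/(h_o·A) = 1/(17.3×28.8) = 0.002007 K/W
R_total = 0.08841 K/W
Q = ΔT / R_total = 921 / 0.08841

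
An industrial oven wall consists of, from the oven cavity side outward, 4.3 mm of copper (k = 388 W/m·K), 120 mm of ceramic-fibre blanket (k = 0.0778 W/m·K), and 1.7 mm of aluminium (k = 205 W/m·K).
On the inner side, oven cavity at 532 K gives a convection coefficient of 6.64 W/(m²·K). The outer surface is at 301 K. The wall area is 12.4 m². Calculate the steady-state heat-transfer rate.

Q ≈ 1690 W

Model the wall as resistances in series:
R_inner film = 1/(h_i·A) = 1/(6.64×12.4) = 0.01215 K/W
R_copper = L/(kA) = 0.0043/(388×12.4) = 8.937×10^-7 K/W
R_ceramic-fibre blanket = L/(kA) = 0.12/(0.0778×12.4) = 0.1244 K/W
R_aluminium = L/(kA) = 0.0017/(205×12.4) = 6.688×10^-7 K/W
R_total = 0.1365 K/W
Q = ΔT / R_total = 231 / 0.1365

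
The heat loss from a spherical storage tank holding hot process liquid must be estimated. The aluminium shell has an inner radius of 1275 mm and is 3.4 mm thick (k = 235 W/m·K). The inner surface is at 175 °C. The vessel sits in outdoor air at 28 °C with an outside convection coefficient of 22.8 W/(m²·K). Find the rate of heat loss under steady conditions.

For a spherical shell R = (1/r₁ − 1/r₂)/(4πk); film R = 1/(h·4πr²). In series:
R_aluminium shell = (1/1.275 − 1/1.2784)/(4π×235) = 7.064×10^-7 K/W
R_outer film = 1/(h·4πr_o²) = 1/(22.8×4π×1.2784²) = 0.002136 K/W
R_total = 0.002136 K/W
Q = ΔT/R_total = 147/0.002136

Q ≈ 68800 W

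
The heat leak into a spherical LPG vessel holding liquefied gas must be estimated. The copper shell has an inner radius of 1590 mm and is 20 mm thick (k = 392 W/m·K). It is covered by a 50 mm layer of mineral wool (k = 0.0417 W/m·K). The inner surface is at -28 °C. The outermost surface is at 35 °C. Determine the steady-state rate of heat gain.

Radial (spherical) resistances in series:
R_copper shell = (1/1.59 − 1/1.61)/(4π×392) = 1.586×10^-6 K/W
R_mineral wool = (1/1.61 − 1/1.66)/(4π×0.0417) = 0.0357 K/W
R_total = 0.0357 K/W
Q = ΔT/R_total = 63/0.0357

Q ≈ 1760 W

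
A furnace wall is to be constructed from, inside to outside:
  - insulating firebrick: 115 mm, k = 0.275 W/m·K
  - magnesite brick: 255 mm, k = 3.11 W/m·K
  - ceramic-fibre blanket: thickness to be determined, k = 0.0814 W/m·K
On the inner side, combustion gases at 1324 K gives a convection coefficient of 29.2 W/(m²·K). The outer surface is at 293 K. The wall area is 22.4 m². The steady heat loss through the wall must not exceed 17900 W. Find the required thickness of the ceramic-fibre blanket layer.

L ≈ 61.5 mm

Thermal resistances in series:
R_inner film = 1/(h_i·A) = 1/(29.2×22.4) = 0.001529 K/W
R_insulating firebrick = L/(kA) = 0.115/(0.275×22.4) = 0.01867 K/W
R_magnesite brick = L/(kA) = 0.255/(3.11×22.4) = 0.00366 K/W
Sum of the known resistances R_other = 0.02386 K/W
Required total resistance R_tot = ΔT/Q_allow = 1031/17900 = 0.0576 K/W
R_ceramic-fibre blanket = R_tot − R_other = 0.03374 K/W
L = R·k·A = 0.03374×0.0814×22.4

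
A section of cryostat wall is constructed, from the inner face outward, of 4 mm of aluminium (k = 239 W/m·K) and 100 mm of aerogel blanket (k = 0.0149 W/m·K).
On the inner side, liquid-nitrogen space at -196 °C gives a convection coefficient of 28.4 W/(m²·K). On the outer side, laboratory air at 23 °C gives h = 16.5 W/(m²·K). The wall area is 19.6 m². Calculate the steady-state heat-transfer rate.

Model the wall as resistances in series:
R_inner film = 1/(h_i·A) = 1/(28.4×19.6) = 0.001796 K/W
R_aluminium = L/(kA) = 0.004/(239×19.6) = 8.539×10^-7 K/W
R_aerogel blanket = L/(kA) = 0.1/(0.0149×19.6) = 0.3424 K/W
R_outer film = 1/(h_o·A) = 1/(16.5×19.6) = 0.003092 K/W
R_total = 0.3473 K/W
Q = ΔT / R_total = 219 / 0.3473

Q ≈ 631 W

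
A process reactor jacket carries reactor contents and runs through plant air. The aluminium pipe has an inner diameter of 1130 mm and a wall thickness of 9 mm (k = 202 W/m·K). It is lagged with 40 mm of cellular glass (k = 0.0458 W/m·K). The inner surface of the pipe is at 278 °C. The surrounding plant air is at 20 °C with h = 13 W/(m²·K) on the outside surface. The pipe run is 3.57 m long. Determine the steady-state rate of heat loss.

Q ≈ 3630 W

Radial resistances (cylindrical: R_cond = ln(r_o/r_i)/(2πkL), R_conv = 1/(h·2πrL)):
R_aluminium pipe wall = ln(574/565)/(2π×202×3.57) = 3.488×10^-6 K/W
R_cellular glass = ln(614/574)/(2π×0.0458×3.57) = 0.06557 K/W
R_outer film = 1/(h_o·2πr_oL) = 1/(13×2π×0.614×3.57) = 0.005585 K/W
R_total = 0.07116 K/W
Q = ΔT/R_total = 258/0.07116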